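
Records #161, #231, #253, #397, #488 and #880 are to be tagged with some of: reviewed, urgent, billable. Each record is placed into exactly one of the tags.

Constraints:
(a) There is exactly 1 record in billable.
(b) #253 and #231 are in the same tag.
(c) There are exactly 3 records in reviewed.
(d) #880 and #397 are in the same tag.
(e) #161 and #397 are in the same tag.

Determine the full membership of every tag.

reviewed = {#161, #397, #880}; urgent = {#231, #253}; billable = {#488}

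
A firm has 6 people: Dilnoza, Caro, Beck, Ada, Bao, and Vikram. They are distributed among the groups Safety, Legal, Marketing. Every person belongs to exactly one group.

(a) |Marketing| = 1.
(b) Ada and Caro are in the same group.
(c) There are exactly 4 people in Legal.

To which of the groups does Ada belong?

Ada: Legal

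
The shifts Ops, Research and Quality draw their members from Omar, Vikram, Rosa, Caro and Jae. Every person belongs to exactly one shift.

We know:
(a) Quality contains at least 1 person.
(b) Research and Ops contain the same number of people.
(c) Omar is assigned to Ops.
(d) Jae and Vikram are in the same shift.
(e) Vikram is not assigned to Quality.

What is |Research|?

2

From (c): Omar ∈ Ops.
From (e): Vikram ∉ Quality.
(d): Jae matches Vikram: Jae ∉ Quality.
Suppose Vikram ∈ Ops: no assignment then satisfies all the clues, so Vikram ∉ Ops.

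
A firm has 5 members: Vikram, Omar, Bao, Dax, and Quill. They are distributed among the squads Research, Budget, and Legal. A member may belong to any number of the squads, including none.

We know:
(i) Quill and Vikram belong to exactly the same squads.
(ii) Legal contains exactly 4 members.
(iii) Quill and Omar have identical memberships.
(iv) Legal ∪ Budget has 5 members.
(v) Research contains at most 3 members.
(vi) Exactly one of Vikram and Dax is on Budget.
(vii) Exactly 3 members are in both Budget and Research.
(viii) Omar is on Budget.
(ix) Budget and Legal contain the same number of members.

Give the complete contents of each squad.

Research = {Omar, Quill, Vikram}; Budget = {Bao, Omar, Quill, Vikram}; Legal = {Dax, Omar, Quill, Vikram}

From (viii): Omar ∈ Budget.
(iii): Quill matches Omar: Quill ∈ Budget.
(i): Vikram matches Quill: Vikram ∈ Budget.
(vi) (exactly one): Dax ∉ Budget.
Suppose Vikram ∉ Research: no assignment then satisfies all the clues, so Vikram ∈ Research.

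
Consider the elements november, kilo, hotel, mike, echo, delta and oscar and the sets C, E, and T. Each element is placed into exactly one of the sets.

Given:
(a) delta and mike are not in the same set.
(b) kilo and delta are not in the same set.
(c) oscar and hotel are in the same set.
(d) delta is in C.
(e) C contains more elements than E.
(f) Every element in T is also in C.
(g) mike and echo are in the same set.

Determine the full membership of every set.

C = {delta, hotel, november, oscar}; E = {echo, kilo, mike}; T = {}

From (d): delta ∈ C.
(a): mike ∉ C.
(b): kilo ∉ C.
(f) contrapositive: kilo ∉ T.
(f) contrapositive: mike ∉ T.
(g): echo matches mike: echo ∉ C.
(g): echo matches mike: echo ∉ T.
Only one set left: kilo ∈ E.
Only one set left: mike ∈ E.
Only one set left: echo ∈ E.
Suppose november ∉ C: no assignment then satisfies all the clues, so november ∈ C.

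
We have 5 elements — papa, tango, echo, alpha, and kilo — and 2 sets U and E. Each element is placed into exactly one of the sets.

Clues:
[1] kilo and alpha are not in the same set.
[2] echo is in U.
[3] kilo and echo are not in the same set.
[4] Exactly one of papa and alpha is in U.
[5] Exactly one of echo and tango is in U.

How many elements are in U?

From (2): echo ∈ U.
(3): kilo ∉ U.
(5) (exactly one): tango ∉ U.
Only one set left: tango ∈ E.
Only one set left: kilo ∈ E.
(1): alpha ∉ E.
Only one set left: alpha ∈ U.
(4) (exactly one): papa ∉ U.
Only one set left: papa ∈ E.

2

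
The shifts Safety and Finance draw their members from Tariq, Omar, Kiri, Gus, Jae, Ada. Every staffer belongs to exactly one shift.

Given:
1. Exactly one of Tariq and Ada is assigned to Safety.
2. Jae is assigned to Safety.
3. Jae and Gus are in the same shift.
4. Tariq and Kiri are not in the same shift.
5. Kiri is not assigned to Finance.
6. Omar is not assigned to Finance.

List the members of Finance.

Finance = {Tariq}

From (2): Jae ∈ Safety.
From (5): Kiri ∉ Finance.
From (6): Omar ∉ Finance.
(3): Gus matches Jae: Gus ∈ Safety.
Only one shift left: Omar ∈ Safety.
Only one shift left: Kiri ∈ Safety.
(4): Tariq ∉ Safety.
Only one shift left: Tariq ∈ Finance.
(1) (exactly one): Ada ∈ Safety.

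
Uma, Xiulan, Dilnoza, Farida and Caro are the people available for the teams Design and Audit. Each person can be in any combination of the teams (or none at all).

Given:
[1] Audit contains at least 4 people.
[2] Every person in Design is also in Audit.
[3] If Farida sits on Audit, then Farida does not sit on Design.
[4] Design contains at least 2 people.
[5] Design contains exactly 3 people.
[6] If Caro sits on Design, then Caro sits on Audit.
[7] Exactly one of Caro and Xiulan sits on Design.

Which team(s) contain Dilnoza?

Dilnoza: Audit, Design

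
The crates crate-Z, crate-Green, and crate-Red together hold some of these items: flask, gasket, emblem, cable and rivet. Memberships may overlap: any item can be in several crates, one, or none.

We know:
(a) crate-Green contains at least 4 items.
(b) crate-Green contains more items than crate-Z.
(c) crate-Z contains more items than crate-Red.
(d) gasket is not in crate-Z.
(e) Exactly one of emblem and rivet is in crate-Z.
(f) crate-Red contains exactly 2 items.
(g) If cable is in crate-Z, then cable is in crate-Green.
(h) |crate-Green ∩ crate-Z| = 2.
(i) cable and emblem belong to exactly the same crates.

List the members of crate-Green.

crate-Green = {cable, emblem, gasket, rivet}

From (d): gasket ∉ crate-Z.
Suppose flask ∈ crate-Green: no assignment then satisfies all the clues, so flask ∉ crate-Green.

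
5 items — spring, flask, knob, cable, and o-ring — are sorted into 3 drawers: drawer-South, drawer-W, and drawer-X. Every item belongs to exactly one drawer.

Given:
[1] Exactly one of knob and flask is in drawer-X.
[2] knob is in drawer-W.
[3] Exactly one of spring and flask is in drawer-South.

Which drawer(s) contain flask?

flask: drawer-X

From (2): knob ∈ drawer-W.
(1) (exactly one): flask ∈ drawer-X.
(3) (exactly one): spring ∈ drawer-South.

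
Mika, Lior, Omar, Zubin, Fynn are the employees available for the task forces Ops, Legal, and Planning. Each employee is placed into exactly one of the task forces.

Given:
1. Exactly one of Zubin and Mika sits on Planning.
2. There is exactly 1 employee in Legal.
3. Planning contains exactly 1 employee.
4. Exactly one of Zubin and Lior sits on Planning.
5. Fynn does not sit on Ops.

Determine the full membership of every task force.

Ops = {Lior, Mika, Omar}; Legal = {Fynn}; Planning = {Zubin}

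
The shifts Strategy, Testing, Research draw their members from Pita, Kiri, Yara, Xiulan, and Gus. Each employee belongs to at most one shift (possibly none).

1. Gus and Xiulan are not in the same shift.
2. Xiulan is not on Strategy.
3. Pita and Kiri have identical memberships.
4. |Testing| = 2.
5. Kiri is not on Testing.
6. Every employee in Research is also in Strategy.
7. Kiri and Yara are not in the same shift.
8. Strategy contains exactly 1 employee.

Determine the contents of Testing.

Testing = {Xiulan, Yara}

From (2): Xiulan ∉ Strategy.
From (5): Kiri ∉ Testing.
(3): Pita matches Kiri: Pita ∉ Testing.
(6) contrapositive: Xiulan ∉ Research.
Suppose Yara ∉ Testing: no assignment then satisfies all the clues, so Yara ∈ Testing.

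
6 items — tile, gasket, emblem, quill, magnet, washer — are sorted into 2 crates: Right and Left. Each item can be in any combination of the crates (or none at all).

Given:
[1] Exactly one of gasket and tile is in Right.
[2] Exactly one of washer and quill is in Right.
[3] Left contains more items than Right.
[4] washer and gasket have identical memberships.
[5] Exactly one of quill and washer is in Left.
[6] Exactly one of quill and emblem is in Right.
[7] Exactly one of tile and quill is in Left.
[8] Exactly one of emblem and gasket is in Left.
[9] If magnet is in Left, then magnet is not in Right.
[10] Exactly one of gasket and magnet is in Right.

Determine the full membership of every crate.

Right = {emblem, gasket, washer}; Left = {gasket, magnet, tile, washer}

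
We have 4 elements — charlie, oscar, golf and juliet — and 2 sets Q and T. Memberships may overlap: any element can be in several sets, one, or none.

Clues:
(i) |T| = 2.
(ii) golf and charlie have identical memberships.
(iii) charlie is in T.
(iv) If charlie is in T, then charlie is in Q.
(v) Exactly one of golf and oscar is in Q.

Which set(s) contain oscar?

oscar: none

From (iii): charlie ∈ T.
(ii): golf matches charlie: golf ∈ T.
(iv): charlie ∈ Q.
(i): T already has 2, so the rest are out.
(ii): golf matches charlie: golf ∈ Q.
(v) (exactly one): oscar ∉ Q.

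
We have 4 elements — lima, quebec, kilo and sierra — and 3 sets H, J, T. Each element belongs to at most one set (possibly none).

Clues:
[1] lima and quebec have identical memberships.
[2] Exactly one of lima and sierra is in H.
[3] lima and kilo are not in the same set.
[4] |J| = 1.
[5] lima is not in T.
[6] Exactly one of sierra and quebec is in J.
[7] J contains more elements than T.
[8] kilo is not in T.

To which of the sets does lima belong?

From (5): lima ∉ T.
From (8): kilo ∉ T.
(1): quebec matches lima: quebec ∉ T.
Suppose lima ∉ H: no assignment then satisfies all the clues, so lima ∈ H.

lima: H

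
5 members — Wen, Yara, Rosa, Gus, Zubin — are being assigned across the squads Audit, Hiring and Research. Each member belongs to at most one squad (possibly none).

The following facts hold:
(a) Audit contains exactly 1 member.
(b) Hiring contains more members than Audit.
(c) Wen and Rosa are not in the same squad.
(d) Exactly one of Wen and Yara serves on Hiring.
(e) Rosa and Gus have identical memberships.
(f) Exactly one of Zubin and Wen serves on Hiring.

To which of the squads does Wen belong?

Wen: Audit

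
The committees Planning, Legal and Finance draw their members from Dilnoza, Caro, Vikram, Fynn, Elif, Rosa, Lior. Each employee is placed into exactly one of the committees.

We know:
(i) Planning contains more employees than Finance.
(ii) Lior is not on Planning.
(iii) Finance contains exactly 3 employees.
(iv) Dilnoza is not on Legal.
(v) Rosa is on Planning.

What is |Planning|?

From (ii): Lior ∉ Planning.
From (iv): Dilnoza ∉ Legal.
From (v): Rosa ∈ Planning.
Suppose Caro ∈ Legal: no assignment then satisfies all the clues, so Caro ∉ Legal.

4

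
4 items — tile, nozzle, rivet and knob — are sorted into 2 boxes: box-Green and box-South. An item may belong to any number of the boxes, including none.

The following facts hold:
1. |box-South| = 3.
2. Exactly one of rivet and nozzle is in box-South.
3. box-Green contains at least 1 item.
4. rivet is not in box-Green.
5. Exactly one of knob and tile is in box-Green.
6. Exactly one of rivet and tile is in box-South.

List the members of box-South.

box-South = {knob, nozzle, tile}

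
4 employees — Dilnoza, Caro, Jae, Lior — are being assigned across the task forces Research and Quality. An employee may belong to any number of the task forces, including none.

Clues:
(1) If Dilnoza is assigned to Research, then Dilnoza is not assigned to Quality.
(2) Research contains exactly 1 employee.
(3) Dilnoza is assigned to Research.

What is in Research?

Research = {Dilnoza}

From (3): Dilnoza ∈ Research.
(1): Dilnoza ∉ Quality.
(2): Research already has 1, so the rest are out.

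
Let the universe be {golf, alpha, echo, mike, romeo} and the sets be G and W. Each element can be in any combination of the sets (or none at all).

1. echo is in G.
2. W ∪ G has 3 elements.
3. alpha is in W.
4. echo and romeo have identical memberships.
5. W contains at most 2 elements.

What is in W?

From (1): echo ∈ G.
From (3): alpha ∈ W.
(4): romeo matches echo: romeo ∈ G.
Suppose golf ∈ W: no assignment then satisfies all the clues, so golf ∉ W.

W = {alpha}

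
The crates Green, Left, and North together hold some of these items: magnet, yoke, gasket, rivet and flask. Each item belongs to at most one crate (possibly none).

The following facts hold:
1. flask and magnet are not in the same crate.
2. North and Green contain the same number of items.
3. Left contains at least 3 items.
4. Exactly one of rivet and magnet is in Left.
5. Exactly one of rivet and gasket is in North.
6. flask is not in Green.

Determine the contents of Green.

Green = {magnet}

From (6): flask ∉ Green.
Suppose magnet ∉ Green: no assignment then satisfies all the clues, so magnet ∈ Green.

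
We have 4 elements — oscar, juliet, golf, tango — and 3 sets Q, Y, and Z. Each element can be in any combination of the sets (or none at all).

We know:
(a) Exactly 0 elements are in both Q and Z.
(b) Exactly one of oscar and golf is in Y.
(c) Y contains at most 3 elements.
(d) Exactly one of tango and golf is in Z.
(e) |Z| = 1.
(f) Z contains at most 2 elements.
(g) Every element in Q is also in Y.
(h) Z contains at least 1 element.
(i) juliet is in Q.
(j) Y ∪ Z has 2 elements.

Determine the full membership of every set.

Q = {juliet}; Y = {golf, juliet}; Z = {golf}

From (i): juliet ∈ Q.
(g) with juliet ∈ Q: juliet ∈ Y.
Suppose oscar ∈ Q: no assignment then satisfies all the clues, so oscar ∉ Q.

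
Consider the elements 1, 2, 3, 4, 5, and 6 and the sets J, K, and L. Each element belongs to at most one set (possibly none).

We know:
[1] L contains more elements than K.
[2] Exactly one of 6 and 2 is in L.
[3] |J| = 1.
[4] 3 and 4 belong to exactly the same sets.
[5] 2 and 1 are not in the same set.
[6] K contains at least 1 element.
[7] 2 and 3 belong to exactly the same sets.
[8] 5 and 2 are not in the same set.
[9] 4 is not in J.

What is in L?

L = {2, 3, 4}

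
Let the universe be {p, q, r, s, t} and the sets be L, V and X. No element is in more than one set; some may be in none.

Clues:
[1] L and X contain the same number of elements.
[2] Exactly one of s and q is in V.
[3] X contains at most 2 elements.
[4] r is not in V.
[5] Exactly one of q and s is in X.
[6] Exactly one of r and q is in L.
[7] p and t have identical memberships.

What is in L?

From (4): r ∉ V.
Suppose p ∈ L: no assignment then satisfies all the clues, so p ∉ L.

L = {r}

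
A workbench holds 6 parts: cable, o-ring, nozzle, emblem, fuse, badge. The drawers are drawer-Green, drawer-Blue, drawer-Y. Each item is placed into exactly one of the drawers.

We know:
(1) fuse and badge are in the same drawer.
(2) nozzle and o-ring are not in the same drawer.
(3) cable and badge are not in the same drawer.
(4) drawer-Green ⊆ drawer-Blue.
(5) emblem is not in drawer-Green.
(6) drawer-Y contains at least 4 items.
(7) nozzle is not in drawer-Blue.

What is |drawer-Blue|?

2

From (5): emblem ∉ drawer-Green.
From (7): nozzle ∉ drawer-Blue.
(4) contrapositive: nozzle ∉ drawer-Green.
Only one drawer left: nozzle ∈ drawer-Y.
(2): o-ring ∉ drawer-Y.
Suppose cable ∈ drawer-Green: no assignment then satisfies all the clues, so cable ∉ drawer-Green.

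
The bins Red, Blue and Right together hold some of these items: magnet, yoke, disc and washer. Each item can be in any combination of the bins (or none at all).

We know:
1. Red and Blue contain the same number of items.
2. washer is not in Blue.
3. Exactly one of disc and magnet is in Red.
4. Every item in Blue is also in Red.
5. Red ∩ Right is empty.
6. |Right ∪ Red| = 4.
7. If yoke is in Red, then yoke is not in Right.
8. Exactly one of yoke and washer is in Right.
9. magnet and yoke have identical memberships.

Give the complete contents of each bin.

Red = {magnet, yoke}; Blue = {magnet, yoke}; Right = {disc, washer}

From (2): washer ∉ Blue.
Suppose magnet ∉ Red: no assignment then satisfies all the clues, so magnet ∈ Red.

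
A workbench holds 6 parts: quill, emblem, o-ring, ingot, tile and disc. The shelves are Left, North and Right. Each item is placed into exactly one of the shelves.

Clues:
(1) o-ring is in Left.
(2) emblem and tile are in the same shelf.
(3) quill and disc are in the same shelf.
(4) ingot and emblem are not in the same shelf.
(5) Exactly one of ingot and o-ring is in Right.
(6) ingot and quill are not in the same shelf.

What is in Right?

From (1): o-ring ∈ Left.
(5) (exactly one): ingot ∈ Right.
(6): quill ∉ Right.
(3): disc matches quill: disc ∉ Right.
(4): emblem ∉ Right.
(2): tile matches emblem: tile ∉ Right.

Right = {ingot}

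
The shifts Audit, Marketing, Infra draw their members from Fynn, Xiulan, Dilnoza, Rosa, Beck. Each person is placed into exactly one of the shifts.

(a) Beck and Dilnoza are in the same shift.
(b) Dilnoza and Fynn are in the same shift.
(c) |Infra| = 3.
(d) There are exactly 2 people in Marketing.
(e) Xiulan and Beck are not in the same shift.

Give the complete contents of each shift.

Audit = {}; Marketing = {Rosa, Xiulan}; Infra = {Beck, Dilnoza, Fynn}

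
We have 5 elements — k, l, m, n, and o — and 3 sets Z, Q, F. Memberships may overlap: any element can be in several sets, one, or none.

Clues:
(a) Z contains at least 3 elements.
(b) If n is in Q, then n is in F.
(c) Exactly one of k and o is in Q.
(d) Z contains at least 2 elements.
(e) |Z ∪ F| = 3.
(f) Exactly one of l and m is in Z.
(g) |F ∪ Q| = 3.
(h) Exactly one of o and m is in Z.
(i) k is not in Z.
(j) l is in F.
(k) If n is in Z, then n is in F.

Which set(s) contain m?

m: none

From (i): k ∉ Z.
From (j): l ∈ F.
Suppose m ∈ Z: no assignment then satisfies all the clues, so m ∉ Z.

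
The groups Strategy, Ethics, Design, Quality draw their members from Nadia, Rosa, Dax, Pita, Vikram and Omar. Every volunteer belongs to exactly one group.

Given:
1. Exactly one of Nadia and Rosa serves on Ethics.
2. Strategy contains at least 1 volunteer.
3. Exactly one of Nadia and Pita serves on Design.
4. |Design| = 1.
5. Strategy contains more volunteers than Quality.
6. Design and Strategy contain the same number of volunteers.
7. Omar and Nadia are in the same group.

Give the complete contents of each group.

Strategy = {Rosa}; Ethics = {Dax, Nadia, Omar, Vikram}; Design = {Pita}; Quality = {}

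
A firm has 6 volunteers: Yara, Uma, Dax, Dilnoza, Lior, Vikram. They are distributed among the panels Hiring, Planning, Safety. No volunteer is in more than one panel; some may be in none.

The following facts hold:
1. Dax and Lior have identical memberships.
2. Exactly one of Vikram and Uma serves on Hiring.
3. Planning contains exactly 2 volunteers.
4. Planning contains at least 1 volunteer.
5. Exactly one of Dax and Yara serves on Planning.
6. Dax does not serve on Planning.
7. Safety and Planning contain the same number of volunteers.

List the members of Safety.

Safety = {Dax, Lior}

From (6): Dax ∉ Planning.
(1): Lior matches Dax: Lior ∉ Planning.
(5) (exactly one): Yara ∈ Planning.
Suppose Uma ∈ Safety: no assignment then satisfies all the clues, so Uma ∉ Safety.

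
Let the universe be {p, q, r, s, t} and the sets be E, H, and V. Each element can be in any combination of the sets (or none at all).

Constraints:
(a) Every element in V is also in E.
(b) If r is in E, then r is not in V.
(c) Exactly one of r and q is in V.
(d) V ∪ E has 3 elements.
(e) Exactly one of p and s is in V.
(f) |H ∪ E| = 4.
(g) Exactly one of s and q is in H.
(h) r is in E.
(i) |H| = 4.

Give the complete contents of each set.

E = {p, q, r}; H = {p, q, r, t}; V = {p, q}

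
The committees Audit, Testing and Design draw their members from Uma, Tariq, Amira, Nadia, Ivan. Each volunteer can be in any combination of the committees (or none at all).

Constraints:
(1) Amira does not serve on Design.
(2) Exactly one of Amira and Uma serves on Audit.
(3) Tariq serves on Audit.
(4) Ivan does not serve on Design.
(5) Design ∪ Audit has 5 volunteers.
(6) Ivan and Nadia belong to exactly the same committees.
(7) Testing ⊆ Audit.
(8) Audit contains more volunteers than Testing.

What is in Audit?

Audit = {Amira, Ivan, Nadia, Tariq}

From (1): Amira ∉ Design.
From (3): Tariq ∈ Audit.
From (4): Ivan ∉ Design.
(6): Nadia matches Ivan: Nadia ∉ Design.
Suppose Uma ∈ Audit: no assignment then satisfies all the clues, so Uma ∉ Audit.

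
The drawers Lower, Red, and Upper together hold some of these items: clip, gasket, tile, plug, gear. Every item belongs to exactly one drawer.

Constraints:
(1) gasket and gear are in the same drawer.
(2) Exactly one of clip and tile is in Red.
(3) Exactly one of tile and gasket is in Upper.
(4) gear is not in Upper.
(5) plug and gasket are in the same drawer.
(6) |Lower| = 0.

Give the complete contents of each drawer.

From (4): gear ∉ Upper.
(1): gasket matches gear: gasket ∉ Upper.
(3) (exactly one): tile ∈ Upper.
(5): plug matches gasket: plug ∉ Upper.
(6): Lower already has 0, so the rest are out.
Only one drawer left: gasket ∈ Red.
Only one drawer left: plug ∈ Red.
Only one drawer left: gear ∈ Red.
(2) (exactly one): clip ∈ Red.

Lower = {}; Red = {clip, gasket, gear, plug}; Upper = {tile}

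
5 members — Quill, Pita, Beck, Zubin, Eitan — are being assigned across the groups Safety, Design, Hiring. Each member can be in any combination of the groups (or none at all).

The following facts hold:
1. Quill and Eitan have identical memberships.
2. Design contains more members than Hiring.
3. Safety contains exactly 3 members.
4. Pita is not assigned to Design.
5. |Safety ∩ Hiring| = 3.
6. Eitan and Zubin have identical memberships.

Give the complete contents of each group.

From (4): Pita ∉ Design.
Suppose Quill ∉ Safety: no assignment then satisfies all the clues, so Quill ∈ Safety.

Safety = {Eitan, Quill, Zubin}; Design = {Beck, Eitan, Quill, Zubin}; Hiring = {Eitan, Quill, Zubin}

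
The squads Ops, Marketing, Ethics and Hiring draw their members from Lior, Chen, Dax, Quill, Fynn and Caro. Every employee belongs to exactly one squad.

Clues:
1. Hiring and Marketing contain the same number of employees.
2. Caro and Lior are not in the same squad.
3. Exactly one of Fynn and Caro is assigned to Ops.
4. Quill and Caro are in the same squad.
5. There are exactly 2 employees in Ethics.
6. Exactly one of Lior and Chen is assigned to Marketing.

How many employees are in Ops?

2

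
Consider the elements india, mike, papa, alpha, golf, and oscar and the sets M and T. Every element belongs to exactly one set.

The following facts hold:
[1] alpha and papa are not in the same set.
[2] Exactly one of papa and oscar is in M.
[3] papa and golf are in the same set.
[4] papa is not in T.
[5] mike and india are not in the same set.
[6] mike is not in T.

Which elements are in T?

From (4): papa ∉ T.
From (6): mike ∉ T.
(3): golf matches papa: golf ∉ T.
Only one set left: mike ∈ M.
Only one set left: papa ∈ M.
Only one set left: golf ∈ M.
(1): alpha ∉ M.
(2) (exactly one): oscar ∉ M.
(5): india ∉ M.
Only one set left: india ∈ T.
Only one set left: alpha ∈ T.
Only one set left: oscar ∈ T.

T = {alpha, india, oscar}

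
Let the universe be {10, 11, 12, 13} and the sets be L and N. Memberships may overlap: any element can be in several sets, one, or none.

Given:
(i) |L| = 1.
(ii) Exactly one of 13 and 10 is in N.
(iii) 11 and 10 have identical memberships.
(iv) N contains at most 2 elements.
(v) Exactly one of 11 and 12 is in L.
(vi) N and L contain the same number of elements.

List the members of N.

N = {13}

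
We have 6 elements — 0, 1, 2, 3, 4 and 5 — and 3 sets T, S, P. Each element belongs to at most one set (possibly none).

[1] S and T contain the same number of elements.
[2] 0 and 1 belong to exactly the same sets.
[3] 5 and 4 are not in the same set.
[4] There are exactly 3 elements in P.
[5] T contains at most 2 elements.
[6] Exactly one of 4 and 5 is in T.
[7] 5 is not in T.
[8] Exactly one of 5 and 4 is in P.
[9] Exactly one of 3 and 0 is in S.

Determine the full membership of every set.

From (7): 5 ∉ T.
(6) (exactly one): 4 ∈ T.
(8) (exactly one): 5 ∈ P.
Suppose 0 ∈ T: no assignment then satisfies all the clues, so 0 ∉ T.

T = {4}; S = {3}; P = {0, 1, 5}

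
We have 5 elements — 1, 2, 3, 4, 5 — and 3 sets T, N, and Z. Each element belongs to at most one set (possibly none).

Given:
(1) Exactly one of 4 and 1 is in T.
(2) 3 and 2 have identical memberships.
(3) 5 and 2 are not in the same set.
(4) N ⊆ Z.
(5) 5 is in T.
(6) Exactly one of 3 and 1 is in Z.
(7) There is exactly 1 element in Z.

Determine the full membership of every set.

T = {4, 5}; N = {}; Z = {1}

From (5): 5 ∈ T.
(3): 2 ∉ T.
(2): 3 matches 2: 3 ∉ T.
Suppose 1 ∈ T: no assignment then satisfies all the clues, so 1 ∉ T.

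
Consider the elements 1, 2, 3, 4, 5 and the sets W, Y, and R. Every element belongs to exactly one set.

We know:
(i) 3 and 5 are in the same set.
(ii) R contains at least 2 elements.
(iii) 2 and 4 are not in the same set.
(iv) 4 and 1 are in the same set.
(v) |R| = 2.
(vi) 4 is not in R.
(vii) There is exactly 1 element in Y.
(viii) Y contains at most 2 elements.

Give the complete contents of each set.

W = {1, 4}; Y = {2}; R = {3, 5}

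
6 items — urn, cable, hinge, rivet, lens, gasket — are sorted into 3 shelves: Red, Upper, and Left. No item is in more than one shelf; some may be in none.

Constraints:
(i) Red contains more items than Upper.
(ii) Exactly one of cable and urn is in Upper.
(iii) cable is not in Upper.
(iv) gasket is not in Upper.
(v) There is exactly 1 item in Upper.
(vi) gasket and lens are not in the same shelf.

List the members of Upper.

Upper = {urn}

From (iii): cable ∉ Upper.
From (iv): gasket ∉ Upper.
(ii) (exactly one): urn ∈ Upper.
(v): Upper already has 1, so the rest are out.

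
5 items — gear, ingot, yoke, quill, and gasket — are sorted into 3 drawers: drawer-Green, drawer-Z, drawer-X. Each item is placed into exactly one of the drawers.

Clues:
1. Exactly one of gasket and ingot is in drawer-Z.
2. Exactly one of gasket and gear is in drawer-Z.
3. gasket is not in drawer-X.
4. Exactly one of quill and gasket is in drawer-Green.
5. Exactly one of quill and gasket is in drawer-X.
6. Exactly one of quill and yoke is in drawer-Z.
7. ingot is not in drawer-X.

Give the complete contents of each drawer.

drawer-Green = {gasket}; drawer-Z = {gear, ingot, yoke}; drawer-X = {quill}

From (3): gasket ∉ drawer-X.
From (7): ingot ∉ drawer-X.
(5) (exactly one): quill ∈ drawer-X.
(6) (exactly one): yoke ∈ drawer-Z.
(4) (exactly one): gasket ∈ drawer-Green.
(1) (exactly one): ingot ∈ drawer-Z.
(2) (exactly one): gear ∈ drawer-Z.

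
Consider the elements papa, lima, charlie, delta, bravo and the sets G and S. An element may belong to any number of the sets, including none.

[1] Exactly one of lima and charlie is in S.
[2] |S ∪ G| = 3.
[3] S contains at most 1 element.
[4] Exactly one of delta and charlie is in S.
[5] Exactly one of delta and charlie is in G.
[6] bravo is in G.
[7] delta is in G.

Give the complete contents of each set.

G = {bravo, delta}; S = {charlie}

From (6): bravo ∈ G.
From (7): delta ∈ G.
(5) (exactly one): charlie ∉ G.
Suppose papa ∈ G: no assignment then satisfies all the clues, so papa ∉ G.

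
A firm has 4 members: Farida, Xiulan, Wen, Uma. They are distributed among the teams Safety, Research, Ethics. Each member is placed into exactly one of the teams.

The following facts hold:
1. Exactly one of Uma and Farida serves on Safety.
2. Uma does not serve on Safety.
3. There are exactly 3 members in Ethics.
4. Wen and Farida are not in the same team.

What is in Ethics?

Ethics = {Uma, Wen, Xiulan}

From (2): Uma ∉ Safety.
(1) (exactly one): Farida ∈ Safety.
(3): only 3 candidates remain for Ethics, so all are in.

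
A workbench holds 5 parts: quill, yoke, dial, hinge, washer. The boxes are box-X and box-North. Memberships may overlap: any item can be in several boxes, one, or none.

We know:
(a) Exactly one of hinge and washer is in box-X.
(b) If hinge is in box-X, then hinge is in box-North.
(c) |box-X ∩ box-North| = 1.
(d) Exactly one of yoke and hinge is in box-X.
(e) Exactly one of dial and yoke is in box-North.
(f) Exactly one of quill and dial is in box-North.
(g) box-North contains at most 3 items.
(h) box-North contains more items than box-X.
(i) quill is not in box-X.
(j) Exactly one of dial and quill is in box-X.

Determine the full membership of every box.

box-X = {dial, hinge}; box-North = {hinge, quill, yoke}

From (i): quill ∉ box-X.
(j) (exactly one): dial ∈ box-X.
Suppose quill ∉ box-North: no assignment then satisfies all the clues, so quill ∈ box-North.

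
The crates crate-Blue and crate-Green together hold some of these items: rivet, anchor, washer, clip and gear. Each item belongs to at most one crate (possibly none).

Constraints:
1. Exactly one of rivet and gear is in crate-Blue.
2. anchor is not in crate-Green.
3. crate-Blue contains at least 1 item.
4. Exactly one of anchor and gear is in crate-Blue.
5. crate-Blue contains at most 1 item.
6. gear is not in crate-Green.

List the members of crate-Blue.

crate-Blue = {gear}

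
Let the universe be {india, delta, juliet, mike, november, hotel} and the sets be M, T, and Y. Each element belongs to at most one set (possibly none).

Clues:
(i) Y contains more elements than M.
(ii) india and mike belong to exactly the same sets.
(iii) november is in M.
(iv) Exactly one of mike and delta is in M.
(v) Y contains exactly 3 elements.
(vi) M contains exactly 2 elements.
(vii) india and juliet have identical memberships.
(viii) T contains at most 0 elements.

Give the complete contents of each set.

M = {delta, november}; T = {}; Y = {india, juliet, mike}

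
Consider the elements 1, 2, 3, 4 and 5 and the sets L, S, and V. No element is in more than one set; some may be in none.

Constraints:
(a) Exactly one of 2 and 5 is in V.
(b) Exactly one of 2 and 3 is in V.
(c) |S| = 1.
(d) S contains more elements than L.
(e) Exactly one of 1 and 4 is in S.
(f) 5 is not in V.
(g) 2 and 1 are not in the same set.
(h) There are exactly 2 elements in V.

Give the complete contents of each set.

L = {}; S = {1}; V = {2, 4}

From (f): 5 ∉ V.
(a) (exactly one): 2 ∈ V.
(b) (exactly one): 3 ∉ V.
(g): 1 ∉ V.
(h): only 2 candidates remain for V, so all are in.
(e) (exactly one): 1 ∈ S.
(c): S already has 1, so the rest are out.
Suppose 3 ∈ L: no assignment then satisfies all the clues, so 3 ∉ L.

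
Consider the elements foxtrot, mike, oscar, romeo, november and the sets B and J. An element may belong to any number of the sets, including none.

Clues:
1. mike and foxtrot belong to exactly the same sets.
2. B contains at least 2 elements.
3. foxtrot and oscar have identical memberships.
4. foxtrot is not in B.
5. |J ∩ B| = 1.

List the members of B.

B = {november, romeo}

From (4): foxtrot ∉ B.
(1): mike matches foxtrot: mike ∉ B.
(3): oscar matches foxtrot: oscar ∉ B.
(2): only 2 candidates remain for B, so all are in.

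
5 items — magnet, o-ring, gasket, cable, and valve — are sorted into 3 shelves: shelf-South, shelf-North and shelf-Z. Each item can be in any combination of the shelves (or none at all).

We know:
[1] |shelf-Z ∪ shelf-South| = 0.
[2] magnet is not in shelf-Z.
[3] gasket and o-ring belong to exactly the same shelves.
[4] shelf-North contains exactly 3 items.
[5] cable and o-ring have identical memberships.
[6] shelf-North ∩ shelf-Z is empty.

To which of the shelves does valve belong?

valve: none

From (2): magnet ∉ shelf-Z.
Suppose valve ∈ shelf-South: no assignment then satisfies all the clues, so valve ∉ shelf-South.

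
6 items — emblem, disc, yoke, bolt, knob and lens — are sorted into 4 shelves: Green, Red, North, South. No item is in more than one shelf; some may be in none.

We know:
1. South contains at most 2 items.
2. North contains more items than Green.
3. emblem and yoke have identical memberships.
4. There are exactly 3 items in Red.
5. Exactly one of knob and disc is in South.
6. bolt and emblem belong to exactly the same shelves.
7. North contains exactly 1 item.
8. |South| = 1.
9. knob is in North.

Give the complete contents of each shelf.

Green = {}; Red = {bolt, emblem, yoke}; North = {knob}; South = {disc}

From (9): knob ∈ North.
(5) (exactly one): disc ∈ South.
(7): North already has 1, so the rest are out.
(8): South already has 1, so the rest are out.
Suppose emblem ∈ Green: no assignment then satisfies all the clues, so emblem ∉ Green.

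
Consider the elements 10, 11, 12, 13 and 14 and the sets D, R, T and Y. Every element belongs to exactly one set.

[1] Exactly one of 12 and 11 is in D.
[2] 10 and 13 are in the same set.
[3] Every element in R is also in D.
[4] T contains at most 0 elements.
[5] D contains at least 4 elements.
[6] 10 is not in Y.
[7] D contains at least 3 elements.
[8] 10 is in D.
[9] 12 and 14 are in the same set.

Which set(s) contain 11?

11: Y

From (6): 10 ∉ Y.
From (8): 10 ∈ D.
(2): 13 matches 10: 13 ∈ D.
(4): T already has 0, so the rest are out.
Suppose 11 ∈ D: no assignment then satisfies all the clues, so 11 ∉ D.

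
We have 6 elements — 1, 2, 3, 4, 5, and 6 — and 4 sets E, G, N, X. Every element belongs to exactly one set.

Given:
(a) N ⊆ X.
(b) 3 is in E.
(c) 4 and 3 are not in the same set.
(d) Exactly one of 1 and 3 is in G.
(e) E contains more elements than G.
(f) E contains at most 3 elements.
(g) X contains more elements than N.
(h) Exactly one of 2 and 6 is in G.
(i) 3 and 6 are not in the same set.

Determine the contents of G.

G = {1, 6}

From (b): 3 ∈ E.
(c): 4 ∉ E.
(d) (exactly one): 1 ∈ G.
(i): 6 ∉ E.
Suppose 2 ∈ G: no assignment then satisfies all the clues, so 2 ∉ G.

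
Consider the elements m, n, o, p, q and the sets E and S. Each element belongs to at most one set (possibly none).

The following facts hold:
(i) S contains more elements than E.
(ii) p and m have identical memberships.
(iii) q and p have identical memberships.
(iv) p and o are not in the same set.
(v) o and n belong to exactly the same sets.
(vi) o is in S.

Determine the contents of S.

From (vi): o ∈ S.
(iv): p ∉ S.
(v): n matches o: n ∉ E.
(v): n matches o: n ∈ S.
(ii): m matches p: m ∉ S.
(iii): q matches p: q ∉ S.

S = {n, o}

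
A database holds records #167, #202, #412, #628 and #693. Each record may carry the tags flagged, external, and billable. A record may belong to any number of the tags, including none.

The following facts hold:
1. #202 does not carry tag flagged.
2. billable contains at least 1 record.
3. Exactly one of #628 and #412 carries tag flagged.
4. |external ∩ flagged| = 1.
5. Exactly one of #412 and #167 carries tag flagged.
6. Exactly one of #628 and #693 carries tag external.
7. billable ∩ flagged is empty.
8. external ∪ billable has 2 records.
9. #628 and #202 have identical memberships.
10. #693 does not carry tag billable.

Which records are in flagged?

From (1): #202 ∉ flagged.
From (10): #693 ∉ billable.
(9): #628 matches #202: #628 ∉ flagged.
(3) (exactly one): #412 ∈ flagged.
(5) (exactly one): #167 ∉ flagged.
(7) (disjoint): #412 ∉ billable.
Suppose #693 ∉ flagged: no assignment then satisfies all the clues, so #693 ∈ flagged.

flagged = {#412, #693}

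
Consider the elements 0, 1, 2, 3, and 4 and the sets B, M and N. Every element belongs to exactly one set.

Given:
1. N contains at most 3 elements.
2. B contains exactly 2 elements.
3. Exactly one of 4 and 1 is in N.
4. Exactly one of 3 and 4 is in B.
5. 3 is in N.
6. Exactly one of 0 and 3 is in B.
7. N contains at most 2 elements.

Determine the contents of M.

M = {2}

From (5): 3 ∈ N.
(4) (exactly one): 4 ∈ B.
(6) (exactly one): 0 ∈ B.
(2): B already has 2, so the rest are out.
(3) (exactly one): 1 ∈ N.
(7): N already has 2, so the rest are out.
Only one set left: 2 ∈ M.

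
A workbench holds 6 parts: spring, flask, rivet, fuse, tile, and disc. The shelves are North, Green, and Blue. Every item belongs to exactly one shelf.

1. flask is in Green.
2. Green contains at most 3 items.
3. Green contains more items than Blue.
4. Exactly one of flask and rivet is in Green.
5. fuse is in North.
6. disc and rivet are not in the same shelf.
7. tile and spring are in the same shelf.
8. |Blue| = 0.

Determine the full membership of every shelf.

North = {fuse, rivet, spring, tile}; Green = {disc, flask}; Blue = {}

From (1): flask ∈ Green.
From (5): fuse ∈ North.
(4) (exactly one): rivet ∉ Green.
(8): Blue already has 0, so the rest are out.
Only one shelf left: rivet ∈ North.
(6): disc ∉ North.
Only one shelf left: disc ∈ Green.
Suppose spring ∉ North: no assignment then satisfies all the clues, so spring ∈ North.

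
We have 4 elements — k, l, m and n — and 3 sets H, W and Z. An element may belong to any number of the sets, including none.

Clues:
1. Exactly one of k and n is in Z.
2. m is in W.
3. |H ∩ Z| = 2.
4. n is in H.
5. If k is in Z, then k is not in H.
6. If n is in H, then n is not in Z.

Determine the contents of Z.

Z = {k, l, m}

From (2): m ∈ W.
From (4): n ∈ H.
(6): n ∉ Z.
(1) (exactly one): k ∈ Z.
(5): k ∉ H.
Suppose l ∉ Z: no assignment then satisfies all the clues, so l ∈ Z.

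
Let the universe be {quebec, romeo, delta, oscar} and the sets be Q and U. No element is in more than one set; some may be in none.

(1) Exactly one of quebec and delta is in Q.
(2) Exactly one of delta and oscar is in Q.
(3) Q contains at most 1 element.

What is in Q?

Q = {delta}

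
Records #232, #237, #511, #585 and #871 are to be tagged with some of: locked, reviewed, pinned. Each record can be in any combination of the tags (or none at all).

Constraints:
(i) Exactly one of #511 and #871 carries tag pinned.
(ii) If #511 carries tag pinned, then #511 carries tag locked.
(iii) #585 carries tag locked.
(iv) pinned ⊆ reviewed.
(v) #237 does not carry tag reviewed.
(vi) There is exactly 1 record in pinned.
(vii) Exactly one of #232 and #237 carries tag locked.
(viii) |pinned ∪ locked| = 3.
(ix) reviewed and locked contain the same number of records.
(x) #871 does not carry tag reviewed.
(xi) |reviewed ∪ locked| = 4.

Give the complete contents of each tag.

From (iii): #585 ∈ locked.
From (v): #237 ∉ reviewed.
From (x): #871 ∉ reviewed.
(iv) contrapositive: #237 ∉ pinned.
(iv) contrapositive: #871 ∉ pinned.
(i) (exactly one): #511 ∈ pinned.
(ii): #511 ∈ locked.
(iv) with #511 ∈ pinned: #511 ∈ reviewed.
(vi): pinned already has 1, so the rest are out.
Suppose #232 ∈ locked: no assignment then satisfies all the clues, so #232 ∉ locked.

locked = {#237, #511, #585}; reviewed = {#232, #511, #585}; pinned = {#511}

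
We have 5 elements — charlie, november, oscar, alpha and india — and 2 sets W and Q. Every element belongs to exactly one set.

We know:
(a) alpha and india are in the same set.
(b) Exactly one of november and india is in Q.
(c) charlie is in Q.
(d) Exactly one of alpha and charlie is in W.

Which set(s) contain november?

From (c): charlie ∈ Q.
(d) (exactly one): alpha ∈ W.
(a): india matches alpha: india ∈ W.
(b) (exactly one): november ∈ Q.

november: Q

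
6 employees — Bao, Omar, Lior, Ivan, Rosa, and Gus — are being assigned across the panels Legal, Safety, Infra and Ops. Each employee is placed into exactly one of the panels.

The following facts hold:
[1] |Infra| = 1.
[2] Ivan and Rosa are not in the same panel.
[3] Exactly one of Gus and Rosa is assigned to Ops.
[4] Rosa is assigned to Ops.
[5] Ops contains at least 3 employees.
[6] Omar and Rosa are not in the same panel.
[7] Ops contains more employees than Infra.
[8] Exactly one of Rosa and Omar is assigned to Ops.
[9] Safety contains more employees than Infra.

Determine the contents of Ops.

From (4): Rosa ∈ Ops.
(2): Ivan ∉ Ops.
(3) (exactly one): Gus ∉ Ops.
(6): Omar ∉ Ops.
(5): only 3 candidates remain for Ops, so all are in.

Ops = {Bao, Lior, Rosa}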